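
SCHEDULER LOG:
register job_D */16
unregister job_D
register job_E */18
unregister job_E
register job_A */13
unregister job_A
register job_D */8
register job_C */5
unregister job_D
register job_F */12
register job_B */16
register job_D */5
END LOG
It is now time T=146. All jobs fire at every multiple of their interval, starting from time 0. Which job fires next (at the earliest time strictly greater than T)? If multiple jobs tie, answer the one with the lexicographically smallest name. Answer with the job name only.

Op 1: register job_D */16 -> active={job_D:*/16}
Op 2: unregister job_D -> active={}
Op 3: register job_E */18 -> active={job_E:*/18}
Op 4: unregister job_E -> active={}
Op 5: register job_A */13 -> active={job_A:*/13}
Op 6: unregister job_A -> active={}
Op 7: register job_D */8 -> active={job_D:*/8}
Op 8: register job_C */5 -> active={job_C:*/5, job_D:*/8}
Op 9: unregister job_D -> active={job_C:*/5}
Op 10: register job_F */12 -> active={job_C:*/5, job_F:*/12}
Op 11: register job_B */16 -> active={job_B:*/16, job_C:*/5, job_F:*/12}
Op 12: register job_D */5 -> active={job_B:*/16, job_C:*/5, job_D:*/5, job_F:*/12}
  job_B: interval 16, next fire after T=146 is 160
  job_C: interval 5, next fire after T=146 is 150
  job_D: interval 5, next fire after T=146 is 150
  job_F: interval 12, next fire after T=146 is 156
Earliest = 150, winner (lex tiebreak) = job_C

Answer: job_C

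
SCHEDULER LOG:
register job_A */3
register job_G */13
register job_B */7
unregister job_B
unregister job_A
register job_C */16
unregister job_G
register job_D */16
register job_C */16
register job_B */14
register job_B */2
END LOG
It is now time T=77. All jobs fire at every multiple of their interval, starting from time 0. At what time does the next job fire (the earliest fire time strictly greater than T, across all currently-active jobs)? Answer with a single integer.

Op 1: register job_A */3 -> active={job_A:*/3}
Op 2: register job_G */13 -> active={job_A:*/3, job_G:*/13}
Op 3: register job_B */7 -> active={job_A:*/3, job_B:*/7, job_G:*/13}
Op 4: unregister job_B -> active={job_A:*/3, job_G:*/13}
Op 5: unregister job_A -> active={job_G:*/13}
Op 6: register job_C */16 -> active={job_C:*/16, job_G:*/13}
Op 7: unregister job_G -> active={job_C:*/16}
Op 8: register job_D */16 -> active={job_C:*/16, job_D:*/16}
Op 9: register job_C */16 -> active={job_C:*/16, job_D:*/16}
Op 10: register job_B */14 -> active={job_B:*/14, job_C:*/16, job_D:*/16}
Op 11: register job_B */2 -> active={job_B:*/2, job_C:*/16, job_D:*/16}
  job_B: interval 2, next fire after T=77 is 78
  job_C: interval 16, next fire after T=77 is 80
  job_D: interval 16, next fire after T=77 is 80
Earliest fire time = 78 (job job_B)

Answer: 78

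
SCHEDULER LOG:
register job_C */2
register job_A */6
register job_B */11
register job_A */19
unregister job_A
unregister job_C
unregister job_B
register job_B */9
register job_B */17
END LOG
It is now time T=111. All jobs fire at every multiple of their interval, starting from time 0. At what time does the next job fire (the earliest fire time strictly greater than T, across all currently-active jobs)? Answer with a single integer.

Op 1: register job_C */2 -> active={job_C:*/2}
Op 2: register job_A */6 -> active={job_A:*/6, job_C:*/2}
Op 3: register job_B */11 -> active={job_A:*/6, job_B:*/11, job_C:*/2}
Op 4: register job_A */19 -> active={job_A:*/19, job_B:*/11, job_C:*/2}
Op 5: unregister job_A -> active={job_B:*/11, job_C:*/2}
Op 6: unregister job_C -> active={job_B:*/11}
Op 7: unregister job_B -> active={}
Op 8: register job_B */9 -> active={job_B:*/9}
Op 9: register job_B */17 -> active={job_B:*/17}
  job_B: interval 17, next fire after T=111 is 119
Earliest fire time = 119 (job job_B)

Answer: 119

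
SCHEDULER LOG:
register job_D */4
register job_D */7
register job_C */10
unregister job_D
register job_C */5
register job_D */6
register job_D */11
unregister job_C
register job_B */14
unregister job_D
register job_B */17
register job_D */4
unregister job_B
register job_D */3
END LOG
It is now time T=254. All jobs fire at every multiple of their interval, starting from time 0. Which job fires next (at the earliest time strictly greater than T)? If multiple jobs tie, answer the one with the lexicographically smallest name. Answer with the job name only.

Op 1: register job_D */4 -> active={job_D:*/4}
Op 2: register job_D */7 -> active={job_D:*/7}
Op 3: register job_C */10 -> active={job_C:*/10, job_D:*/7}
Op 4: unregister job_D -> active={job_C:*/10}
Op 5: register job_C */5 -> active={job_C:*/5}
Op 6: register job_D */6 -> active={job_C:*/5, job_D:*/6}
Op 7: register job_D */11 -> active={job_C:*/5, job_D:*/11}
Op 8: unregister job_C -> active={job_D:*/11}
Op 9: register job_B */14 -> active={job_B:*/14, job_D:*/11}
Op 10: unregister job_D -> active={job_B:*/14}
Op 11: register job_B */17 -> active={job_B:*/17}
Op 12: register job_D */4 -> active={job_B:*/17, job_D:*/4}
Op 13: unregister job_B -> active={job_D:*/4}
Op 14: register job_D */3 -> active={job_D:*/3}
  job_D: interval 3, next fire after T=254 is 255
Earliest = 255, winner (lex tiebreak) = job_D

Answer: job_D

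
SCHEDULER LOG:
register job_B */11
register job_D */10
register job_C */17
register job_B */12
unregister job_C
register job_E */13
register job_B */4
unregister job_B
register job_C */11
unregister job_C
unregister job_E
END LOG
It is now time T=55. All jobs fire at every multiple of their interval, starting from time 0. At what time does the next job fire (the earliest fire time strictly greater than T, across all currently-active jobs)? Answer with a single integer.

Op 1: register job_B */11 -> active={job_B:*/11}
Op 2: register job_D */10 -> active={job_B:*/11, job_D:*/10}
Op 3: register job_C */17 -> active={job_B:*/11, job_C:*/17, job_D:*/10}
Op 4: register job_B */12 -> active={job_B:*/12, job_C:*/17, job_D:*/10}
Op 5: unregister job_C -> active={job_B:*/12, job_D:*/10}
Op 6: register job_E */13 -> active={job_B:*/12, job_D:*/10, job_E:*/13}
Op 7: register job_B */4 -> active={job_B:*/4, job_D:*/10, job_E:*/13}
Op 8: unregister job_B -> active={job_D:*/10, job_E:*/13}
Op 9: register job_C */11 -> active={job_C:*/11, job_D:*/10, job_E:*/13}
Op 10: unregister job_C -> active={job_D:*/10, job_E:*/13}
Op 11: unregister job_E -> active={job_D:*/10}
  job_D: interval 10, next fire after T=55 is 60
Earliest fire time = 60 (job job_D)

Answer: 60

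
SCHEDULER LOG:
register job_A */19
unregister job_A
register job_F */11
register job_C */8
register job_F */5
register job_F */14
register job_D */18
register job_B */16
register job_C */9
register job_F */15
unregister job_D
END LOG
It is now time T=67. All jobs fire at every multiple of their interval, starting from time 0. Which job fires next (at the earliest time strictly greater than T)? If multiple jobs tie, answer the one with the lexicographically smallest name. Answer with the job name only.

Op 1: register job_A */19 -> active={job_A:*/19}
Op 2: unregister job_A -> active={}
Op 3: register job_F */11 -> active={job_F:*/11}
Op 4: register job_C */8 -> active={job_C:*/8, job_F:*/11}
Op 5: register job_F */5 -> active={job_C:*/8, job_F:*/5}
Op 6: register job_F */14 -> active={job_C:*/8, job_F:*/14}
Op 7: register job_D */18 -> active={job_C:*/8, job_D:*/18, job_F:*/14}
Op 8: register job_B */16 -> active={job_B:*/16, job_C:*/8, job_D:*/18, job_F:*/14}
Op 9: register job_C */9 -> active={job_B:*/16, job_C:*/9, job_D:*/18, job_F:*/14}
Op 10: register job_F */15 -> active={job_B:*/16, job_C:*/9, job_D:*/18, job_F:*/15}
Op 11: unregister job_D -> active={job_B:*/16, job_C:*/9, job_F:*/15}
  job_B: interval 16, next fire after T=67 is 80
  job_C: interval 9, next fire after T=67 is 72
  job_F: interval 15, next fire after T=67 is 75
Earliest = 72, winner (lex tiebreak) = job_C

Answer: job_C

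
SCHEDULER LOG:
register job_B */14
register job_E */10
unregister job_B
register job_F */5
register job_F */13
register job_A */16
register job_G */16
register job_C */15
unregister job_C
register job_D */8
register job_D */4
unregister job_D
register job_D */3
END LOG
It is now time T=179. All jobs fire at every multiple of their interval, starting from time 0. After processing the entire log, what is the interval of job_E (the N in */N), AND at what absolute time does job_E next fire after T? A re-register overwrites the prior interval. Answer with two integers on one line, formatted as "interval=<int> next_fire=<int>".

Op 1: register job_B */14 -> active={job_B:*/14}
Op 2: register job_E */10 -> active={job_B:*/14, job_E:*/10}
Op 3: unregister job_B -> active={job_E:*/10}
Op 4: register job_F */5 -> active={job_E:*/10, job_F:*/5}
Op 5: register job_F */13 -> active={job_E:*/10, job_F:*/13}
Op 6: register job_A */16 -> active={job_A:*/16, job_E:*/10, job_F:*/13}
Op 7: register job_G */16 -> active={job_A:*/16, job_E:*/10, job_F:*/13, job_G:*/16}
Op 8: register job_C */15 -> active={job_A:*/16, job_C:*/15, job_E:*/10, job_F:*/13, job_G:*/16}
Op 9: unregister job_C -> active={job_A:*/16, job_E:*/10, job_F:*/13, job_G:*/16}
Op 10: register job_D */8 -> active={job_A:*/16, job_D:*/8, job_E:*/10, job_F:*/13, job_G:*/16}
Op 11: register job_D */4 -> active={job_A:*/16, job_D:*/4, job_E:*/10, job_F:*/13, job_G:*/16}
Op 12: unregister job_D -> active={job_A:*/16, job_E:*/10, job_F:*/13, job_G:*/16}
Op 13: register job_D */3 -> active={job_A:*/16, job_D:*/3, job_E:*/10, job_F:*/13, job_G:*/16}
Final interval of job_E = 10
Next fire of job_E after T=179: (179//10+1)*10 = 180

Answer: interval=10 next_fire=180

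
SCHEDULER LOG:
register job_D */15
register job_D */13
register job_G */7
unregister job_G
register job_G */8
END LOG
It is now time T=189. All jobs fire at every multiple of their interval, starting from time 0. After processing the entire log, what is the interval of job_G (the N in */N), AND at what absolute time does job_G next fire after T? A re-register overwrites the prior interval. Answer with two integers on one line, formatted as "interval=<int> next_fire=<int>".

Op 1: register job_D */15 -> active={job_D:*/15}
Op 2: register job_D */13 -> active={job_D:*/13}
Op 3: register job_G */7 -> active={job_D:*/13, job_G:*/7}
Op 4: unregister job_G -> active={job_D:*/13}
Op 5: register job_G */8 -> active={job_D:*/13, job_G:*/8}
Final interval of job_G = 8
Next fire of job_G after T=189: (189//8+1)*8 = 192

Answer: interval=8 next_fire=192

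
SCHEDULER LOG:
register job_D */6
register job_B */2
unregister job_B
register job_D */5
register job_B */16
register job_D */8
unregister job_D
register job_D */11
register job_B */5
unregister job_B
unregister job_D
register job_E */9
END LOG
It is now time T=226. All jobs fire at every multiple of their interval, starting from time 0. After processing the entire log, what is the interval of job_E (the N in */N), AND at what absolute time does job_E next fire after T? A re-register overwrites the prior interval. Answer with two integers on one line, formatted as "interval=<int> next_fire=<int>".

Answer: interval=9 next_fire=234

Derivation:
Op 1: register job_D */6 -> active={job_D:*/6}
Op 2: register job_B */2 -> active={job_B:*/2, job_D:*/6}
Op 3: unregister job_B -> active={job_D:*/6}
Op 4: register job_D */5 -> active={job_D:*/5}
Op 5: register job_B */16 -> active={job_B:*/16, job_D:*/5}
Op 6: register job_D */8 -> active={job_B:*/16, job_D:*/8}
Op 7: unregister job_D -> active={job_B:*/16}
Op 8: register job_D */11 -> active={job_B:*/16, job_D:*/11}
Op 9: register job_B */5 -> active={job_B:*/5, job_D:*/11}
Op 10: unregister job_B -> active={job_D:*/11}
Op 11: unregister job_D -> active={}
Op 12: register job_E */9 -> active={job_E:*/9}
Final interval of job_E = 9
Next fire of job_E after T=226: (226//9+1)*9 = 234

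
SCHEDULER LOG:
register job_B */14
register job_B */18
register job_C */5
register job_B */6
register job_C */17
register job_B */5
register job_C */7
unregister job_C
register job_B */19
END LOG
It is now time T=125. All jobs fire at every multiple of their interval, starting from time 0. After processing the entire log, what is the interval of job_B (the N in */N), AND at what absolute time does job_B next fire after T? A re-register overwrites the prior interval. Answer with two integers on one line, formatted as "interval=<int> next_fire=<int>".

Op 1: register job_B */14 -> active={job_B:*/14}
Op 2: register job_B */18 -> active={job_B:*/18}
Op 3: register job_C */5 -> active={job_B:*/18, job_C:*/5}
Op 4: register job_B */6 -> active={job_B:*/6, job_C:*/5}
Op 5: register job_C */17 -> active={job_B:*/6, job_C:*/17}
Op 6: register job_B */5 -> active={job_B:*/5, job_C:*/17}
Op 7: register job_C */7 -> active={job_B:*/5, job_C:*/7}
Op 8: unregister job_C -> active={job_B:*/5}
Op 9: register job_B */19 -> active={job_B:*/19}
Final interval of job_B = 19
Next fire of job_B after T=125: (125//19+1)*19 = 133

Answer: interval=19 next_fire=133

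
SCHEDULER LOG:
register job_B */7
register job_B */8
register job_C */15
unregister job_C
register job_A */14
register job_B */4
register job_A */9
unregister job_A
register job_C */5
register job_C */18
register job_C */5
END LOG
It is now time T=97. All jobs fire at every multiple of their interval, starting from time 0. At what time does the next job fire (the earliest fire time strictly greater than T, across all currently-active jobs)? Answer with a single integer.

Op 1: register job_B */7 -> active={job_B:*/7}
Op 2: register job_B */8 -> active={job_B:*/8}
Op 3: register job_C */15 -> active={job_B:*/8, job_C:*/15}
Op 4: unregister job_C -> active={job_B:*/8}
Op 5: register job_A */14 -> active={job_A:*/14, job_B:*/8}
Op 6: register job_B */4 -> active={job_A:*/14, job_B:*/4}
Op 7: register job_A */9 -> active={job_A:*/9, job_B:*/4}
Op 8: unregister job_A -> active={job_B:*/4}
Op 9: register job_C */5 -> active={job_B:*/4, job_C:*/5}
Op 10: register job_C */18 -> active={job_B:*/4, job_C:*/18}
Op 11: register job_C */5 -> active={job_B:*/4, job_C:*/5}
  job_B: interval 4, next fire after T=97 is 100
  job_C: interval 5, next fire after T=97 is 100
Earliest fire time = 100 (job job_B)

Answer: 100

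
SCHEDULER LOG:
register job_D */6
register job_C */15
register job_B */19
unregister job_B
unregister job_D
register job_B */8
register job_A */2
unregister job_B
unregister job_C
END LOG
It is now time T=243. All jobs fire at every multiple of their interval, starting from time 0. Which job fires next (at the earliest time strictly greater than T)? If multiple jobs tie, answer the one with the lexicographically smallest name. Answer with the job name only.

Answer: job_A

Derivation:
Op 1: register job_D */6 -> active={job_D:*/6}
Op 2: register job_C */15 -> active={job_C:*/15, job_D:*/6}
Op 3: register job_B */19 -> active={job_B:*/19, job_C:*/15, job_D:*/6}
Op 4: unregister job_B -> active={job_C:*/15, job_D:*/6}
Op 5: unregister job_D -> active={job_C:*/15}
Op 6: register job_B */8 -> active={job_B:*/8, job_C:*/15}
Op 7: register job_A */2 -> active={job_A:*/2, job_B:*/8, job_C:*/15}
Op 8: unregister job_B -> active={job_A:*/2, job_C:*/15}
Op 9: unregister job_C -> active={job_A:*/2}
  job_A: interval 2, next fire after T=243 is 244
Earliest = 244, winner (lex tiebreak) = job_A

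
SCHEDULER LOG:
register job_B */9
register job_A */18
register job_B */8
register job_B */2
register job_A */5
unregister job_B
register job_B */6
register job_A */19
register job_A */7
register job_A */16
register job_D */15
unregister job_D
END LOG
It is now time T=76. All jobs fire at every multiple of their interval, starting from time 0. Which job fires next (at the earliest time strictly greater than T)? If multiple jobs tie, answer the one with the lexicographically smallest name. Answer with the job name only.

Answer: job_B

Derivation:
Op 1: register job_B */9 -> active={job_B:*/9}
Op 2: register job_A */18 -> active={job_A:*/18, job_B:*/9}
Op 3: register job_B */8 -> active={job_A:*/18, job_B:*/8}
Op 4: register job_B */2 -> active={job_A:*/18, job_B:*/2}
Op 5: register job_A */5 -> active={job_A:*/5, job_B:*/2}
Op 6: unregister job_B -> active={job_A:*/5}
Op 7: register job_B */6 -> active={job_A:*/5, job_B:*/6}
Op 8: register job_A */19 -> active={job_A:*/19, job_B:*/6}
Op 9: register job_A */7 -> active={job_A:*/7, job_B:*/6}
Op 10: register job_A */16 -> active={job_A:*/16, job_B:*/6}
Op 11: register job_D */15 -> active={job_A:*/16, job_B:*/6, job_D:*/15}
Op 12: unregister job_D -> active={job_A:*/16, job_B:*/6}
  job_A: interval 16, next fire after T=76 is 80
  job_B: interval 6, next fire after T=76 is 78
Earliest = 78, winner (lex tiebreak) = job_B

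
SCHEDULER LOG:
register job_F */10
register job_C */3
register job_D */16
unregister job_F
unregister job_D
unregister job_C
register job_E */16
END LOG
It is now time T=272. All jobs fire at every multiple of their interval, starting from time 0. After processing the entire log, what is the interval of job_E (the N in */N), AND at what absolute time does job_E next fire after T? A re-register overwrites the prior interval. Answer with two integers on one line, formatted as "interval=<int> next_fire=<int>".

Op 1: register job_F */10 -> active={job_F:*/10}
Op 2: register job_C */3 -> active={job_C:*/3, job_F:*/10}
Op 3: register job_D */16 -> active={job_C:*/3, job_D:*/16, job_F:*/10}
Op 4: unregister job_F -> active={job_C:*/3, job_D:*/16}
Op 5: unregister job_D -> active={job_C:*/3}
Op 6: unregister job_C -> active={}
Op 7: register job_E */16 -> active={job_E:*/16}
Final interval of job_E = 16
Next fire of job_E after T=272: (272//16+1)*16 = 288

Answer: interval=16 next_fire=288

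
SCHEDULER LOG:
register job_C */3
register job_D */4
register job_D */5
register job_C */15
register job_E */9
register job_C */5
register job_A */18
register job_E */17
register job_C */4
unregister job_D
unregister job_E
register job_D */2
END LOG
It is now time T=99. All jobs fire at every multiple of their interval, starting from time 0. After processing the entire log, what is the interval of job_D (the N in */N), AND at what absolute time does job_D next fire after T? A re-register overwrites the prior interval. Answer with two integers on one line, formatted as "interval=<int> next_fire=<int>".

Op 1: register job_C */3 -> active={job_C:*/3}
Op 2: register job_D */4 -> active={job_C:*/3, job_D:*/4}
Op 3: register job_D */5 -> active={job_C:*/3, job_D:*/5}
Op 4: register job_C */15 -> active={job_C:*/15, job_D:*/5}
Op 5: register job_E */9 -> active={job_C:*/15, job_D:*/5, job_E:*/9}
Op 6: register job_C */5 -> active={job_C:*/5, job_D:*/5, job_E:*/9}
Op 7: register job_A */18 -> active={job_A:*/18, job_C:*/5, job_D:*/5, job_E:*/9}
Op 8: register job_E */17 -> active={job_A:*/18, job_C:*/5, job_D:*/5, job_E:*/17}
Op 9: register job_C */4 -> active={job_A:*/18, job_C:*/4, job_D:*/5, job_E:*/17}
Op 10: unregister job_D -> active={job_A:*/18, job_C:*/4, job_E:*/17}
Op 11: unregister job_E -> active={job_A:*/18, job_C:*/4}
Op 12: register job_D */2 -> active={job_A:*/18, job_C:*/4, job_D:*/2}
Final interval of job_D = 2
Next fire of job_D after T=99: (99//2+1)*2 = 100

Answer: interval=2 next_fire=100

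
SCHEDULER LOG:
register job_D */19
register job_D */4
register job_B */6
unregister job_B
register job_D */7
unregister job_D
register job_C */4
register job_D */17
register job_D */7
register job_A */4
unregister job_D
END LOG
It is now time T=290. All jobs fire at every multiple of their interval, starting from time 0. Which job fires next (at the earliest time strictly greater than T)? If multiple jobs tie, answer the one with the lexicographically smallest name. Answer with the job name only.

Op 1: register job_D */19 -> active={job_D:*/19}
Op 2: register job_D */4 -> active={job_D:*/4}
Op 3: register job_B */6 -> active={job_B:*/6, job_D:*/4}
Op 4: unregister job_B -> active={job_D:*/4}
Op 5: register job_D */7 -> active={job_D:*/7}
Op 6: unregister job_D -> active={}
Op 7: register job_C */4 -> active={job_C:*/4}
Op 8: register job_D */17 -> active={job_C:*/4, job_D:*/17}
Op 9: register job_D */7 -> active={job_C:*/4, job_D:*/7}
Op 10: register job_A */4 -> active={job_A:*/4, job_C:*/4, job_D:*/7}
Op 11: unregister job_D -> active={job_A:*/4, job_C:*/4}
  job_A: interval 4, next fire after T=290 is 292
  job_C: interval 4, next fire after T=290 is 292
Earliest = 292, winner (lex tiebreak) = job_A

Answer: job_A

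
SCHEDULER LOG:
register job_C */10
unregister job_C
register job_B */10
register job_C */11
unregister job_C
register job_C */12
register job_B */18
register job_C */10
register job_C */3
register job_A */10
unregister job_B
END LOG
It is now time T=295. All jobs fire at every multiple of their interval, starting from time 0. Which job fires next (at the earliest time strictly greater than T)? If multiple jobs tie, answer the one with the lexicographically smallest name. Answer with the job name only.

Answer: job_C

Derivation:
Op 1: register job_C */10 -> active={job_C:*/10}
Op 2: unregister job_C -> active={}
Op 3: register job_B */10 -> active={job_B:*/10}
Op 4: register job_C */11 -> active={job_B:*/10, job_C:*/11}
Op 5: unregister job_C -> active={job_B:*/10}
Op 6: register job_C */12 -> active={job_B:*/10, job_C:*/12}
Op 7: register job_B */18 -> active={job_B:*/18, job_C:*/12}
Op 8: register job_C */10 -> active={job_B:*/18, job_C:*/10}
Op 9: register job_C */3 -> active={job_B:*/18, job_C:*/3}
Op 10: register job_A */10 -> active={job_A:*/10, job_B:*/18, job_C:*/3}
Op 11: unregister job_B -> active={job_A:*/10, job_C:*/3}
  job_A: interval 10, next fire after T=295 is 300
  job_C: interval 3, next fire after T=295 is 297
Earliest = 297, winner (lex tiebreak) = job_C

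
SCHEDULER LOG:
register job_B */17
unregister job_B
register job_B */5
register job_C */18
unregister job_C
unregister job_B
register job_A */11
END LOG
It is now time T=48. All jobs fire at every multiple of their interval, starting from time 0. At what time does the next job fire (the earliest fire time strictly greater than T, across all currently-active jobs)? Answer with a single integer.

Answer: 55

Derivation:
Op 1: register job_B */17 -> active={job_B:*/17}
Op 2: unregister job_B -> active={}
Op 3: register job_B */5 -> active={job_B:*/5}
Op 4: register job_C */18 -> active={job_B:*/5, job_C:*/18}
Op 5: unregister job_C -> active={job_B:*/5}
Op 6: unregister job_B -> active={}
Op 7: register job_A */11 -> active={job_A:*/11}
  job_A: interval 11, next fire after T=48 is 55
Earliest fire time = 55 (job job_A)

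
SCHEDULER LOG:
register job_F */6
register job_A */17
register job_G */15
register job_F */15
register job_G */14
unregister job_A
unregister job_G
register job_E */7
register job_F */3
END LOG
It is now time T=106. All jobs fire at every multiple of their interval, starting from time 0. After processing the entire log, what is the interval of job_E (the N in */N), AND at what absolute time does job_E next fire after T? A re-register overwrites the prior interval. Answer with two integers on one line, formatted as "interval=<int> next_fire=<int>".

Op 1: register job_F */6 -> active={job_F:*/6}
Op 2: register job_A */17 -> active={job_A:*/17, job_F:*/6}
Op 3: register job_G */15 -> active={job_A:*/17, job_F:*/6, job_G:*/15}
Op 4: register job_F */15 -> active={job_A:*/17, job_F:*/15, job_G:*/15}
Op 5: register job_G */14 -> active={job_A:*/17, job_F:*/15, job_G:*/14}
Op 6: unregister job_A -> active={job_F:*/15, job_G:*/14}
Op 7: unregister job_G -> active={job_F:*/15}
Op 8: register job_E */7 -> active={job_E:*/7, job_F:*/15}
Op 9: register job_F */3 -> active={job_E:*/7, job_F:*/3}
Final interval of job_E = 7
Next fire of job_E after T=106: (106//7+1)*7 = 112

Answer: interval=7 next_fire=112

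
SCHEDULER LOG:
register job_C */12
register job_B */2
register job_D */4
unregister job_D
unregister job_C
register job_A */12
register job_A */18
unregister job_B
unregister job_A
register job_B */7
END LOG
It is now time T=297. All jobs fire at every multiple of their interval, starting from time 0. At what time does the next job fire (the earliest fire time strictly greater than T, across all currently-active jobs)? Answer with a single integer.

Op 1: register job_C */12 -> active={job_C:*/12}
Op 2: register job_B */2 -> active={job_B:*/2, job_C:*/12}
Op 3: register job_D */4 -> active={job_B:*/2, job_C:*/12, job_D:*/4}
Op 4: unregister job_D -> active={job_B:*/2, job_C:*/12}
Op 5: unregister job_C -> active={job_B:*/2}
Op 6: register job_A */12 -> active={job_A:*/12, job_B:*/2}
Op 7: register job_A */18 -> active={job_A:*/18, job_B:*/2}
Op 8: unregister job_B -> active={job_A:*/18}
Op 9: unregister job_A -> active={}
Op 10: register job_B */7 -> active={job_B:*/7}
  job_B: interval 7, next fire after T=297 is 301
Earliest fire time = 301 (job job_B)

Answer: 301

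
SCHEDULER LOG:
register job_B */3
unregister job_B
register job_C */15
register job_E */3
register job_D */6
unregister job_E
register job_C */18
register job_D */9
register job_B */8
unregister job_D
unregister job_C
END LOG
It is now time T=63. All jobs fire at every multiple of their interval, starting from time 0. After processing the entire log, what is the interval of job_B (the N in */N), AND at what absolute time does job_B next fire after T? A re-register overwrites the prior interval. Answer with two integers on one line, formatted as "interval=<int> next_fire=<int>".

Op 1: register job_B */3 -> active={job_B:*/3}
Op 2: unregister job_B -> active={}
Op 3: register job_C */15 -> active={job_C:*/15}
Op 4: register job_E */3 -> active={job_C:*/15, job_E:*/3}
Op 5: register job_D */6 -> active={job_C:*/15, job_D:*/6, job_E:*/3}
Op 6: unregister job_E -> active={job_C:*/15, job_D:*/6}
Op 7: register job_C */18 -> active={job_C:*/18, job_D:*/6}
Op 8: register job_D */9 -> active={job_C:*/18, job_D:*/9}
Op 9: register job_B */8 -> active={job_B:*/8, job_C:*/18, job_D:*/9}
Op 10: unregister job_D -> active={job_B:*/8, job_C:*/18}
Op 11: unregister job_C -> active={job_B:*/8}
Final interval of job_B = 8
Next fire of job_B after T=63: (63//8+1)*8 = 64

Answer: interval=8 next_fire=64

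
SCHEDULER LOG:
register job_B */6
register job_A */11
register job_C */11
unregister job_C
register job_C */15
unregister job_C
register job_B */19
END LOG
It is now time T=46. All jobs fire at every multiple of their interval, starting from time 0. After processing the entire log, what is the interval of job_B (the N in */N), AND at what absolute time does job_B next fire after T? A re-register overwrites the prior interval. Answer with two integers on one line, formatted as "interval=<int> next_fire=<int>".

Op 1: register job_B */6 -> active={job_B:*/6}
Op 2: register job_A */11 -> active={job_A:*/11, job_B:*/6}
Op 3: register job_C */11 -> active={job_A:*/11, job_B:*/6, job_C:*/11}
Op 4: unregister job_C -> active={job_A:*/11, job_B:*/6}
Op 5: register job_C */15 -> active={job_A:*/11, job_B:*/6, job_C:*/15}
Op 6: unregister job_C -> active={job_A:*/11, job_B:*/6}
Op 7: register job_B */19 -> active={job_A:*/11, job_B:*/19}
Final interval of job_B = 19
Next fire of job_B after T=46: (46//19+1)*19 = 57

Answer: interval=19 next_fire=57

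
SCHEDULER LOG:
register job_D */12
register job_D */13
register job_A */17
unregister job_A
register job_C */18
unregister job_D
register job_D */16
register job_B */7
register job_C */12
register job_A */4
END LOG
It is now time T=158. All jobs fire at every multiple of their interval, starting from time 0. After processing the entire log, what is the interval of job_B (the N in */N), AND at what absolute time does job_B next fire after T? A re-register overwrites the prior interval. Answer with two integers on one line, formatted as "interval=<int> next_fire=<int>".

Op 1: register job_D */12 -> active={job_D:*/12}
Op 2: register job_D */13 -> active={job_D:*/13}
Op 3: register job_A */17 -> active={job_A:*/17, job_D:*/13}
Op 4: unregister job_A -> active={job_D:*/13}
Op 5: register job_C */18 -> active={job_C:*/18, job_D:*/13}
Op 6: unregister job_D -> active={job_C:*/18}
Op 7: register job_D */16 -> active={job_C:*/18, job_D:*/16}
Op 8: register job_B */7 -> active={job_B:*/7, job_C:*/18, job_D:*/16}
Op 9: register job_C */12 -> active={job_B:*/7, job_C:*/12, job_D:*/16}
Op 10: register job_A */4 -> active={job_A:*/4, job_B:*/7, job_C:*/12, job_D:*/16}
Final interval of job_B = 7
Next fire of job_B after T=158: (158//7+1)*7 = 161

Answer: interval=7 next_fire=161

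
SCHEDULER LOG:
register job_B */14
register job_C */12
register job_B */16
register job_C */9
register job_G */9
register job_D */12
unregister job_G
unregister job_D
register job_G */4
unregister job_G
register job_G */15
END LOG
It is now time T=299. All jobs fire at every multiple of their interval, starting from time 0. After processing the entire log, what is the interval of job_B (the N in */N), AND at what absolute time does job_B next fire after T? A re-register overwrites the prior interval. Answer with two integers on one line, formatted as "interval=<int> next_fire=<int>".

Answer: interval=16 next_fire=304

Derivation:
Op 1: register job_B */14 -> active={job_B:*/14}
Op 2: register job_C */12 -> active={job_B:*/14, job_C:*/12}
Op 3: register job_B */16 -> active={job_B:*/16, job_C:*/12}
Op 4: register job_C */9 -> active={job_B:*/16, job_C:*/9}
Op 5: register job_G */9 -> active={job_B:*/16, job_C:*/9, job_G:*/9}
Op 6: register job_D */12 -> active={job_B:*/16, job_C:*/9, job_D:*/12, job_G:*/9}
Op 7: unregister job_G -> active={job_B:*/16, job_C:*/9, job_D:*/12}
Op 8: unregister job_D -> active={job_B:*/16, job_C:*/9}
Op 9: register job_G */4 -> active={job_B:*/16, job_C:*/9, job_G:*/4}
Op 10: unregister job_G -> active={job_B:*/16, job_C:*/9}
Op 11: register job_G */15 -> active={job_B:*/16, job_C:*/9, job_G:*/15}
Final interval of job_B = 16
Next fire of job_B after T=299: (299//16+1)*16 = 304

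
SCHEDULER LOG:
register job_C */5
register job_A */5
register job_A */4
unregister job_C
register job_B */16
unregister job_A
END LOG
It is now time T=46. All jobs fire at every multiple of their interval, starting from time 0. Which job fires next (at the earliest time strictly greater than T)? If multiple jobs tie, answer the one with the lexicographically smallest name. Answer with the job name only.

Op 1: register job_C */5 -> active={job_C:*/5}
Op 2: register job_A */5 -> active={job_A:*/5, job_C:*/5}
Op 3: register job_A */4 -> active={job_A:*/4, job_C:*/5}
Op 4: unregister job_C -> active={job_A:*/4}
Op 5: register job_B */16 -> active={job_A:*/4, job_B:*/16}
Op 6: unregister job_A -> active={job_B:*/16}
  job_B: interval 16, next fire after T=46 is 48
Earliest = 48, winner (lex tiebreak) = job_B

Answer: job_B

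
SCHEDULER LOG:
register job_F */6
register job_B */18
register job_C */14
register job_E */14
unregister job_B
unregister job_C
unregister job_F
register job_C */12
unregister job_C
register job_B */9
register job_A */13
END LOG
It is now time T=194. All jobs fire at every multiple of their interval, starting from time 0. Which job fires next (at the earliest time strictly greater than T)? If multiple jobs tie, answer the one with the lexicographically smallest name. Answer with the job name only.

Answer: job_A

Derivation:
Op 1: register job_F */6 -> active={job_F:*/6}
Op 2: register job_B */18 -> active={job_B:*/18, job_F:*/6}
Op 3: register job_C */14 -> active={job_B:*/18, job_C:*/14, job_F:*/6}
Op 4: register job_E */14 -> active={job_B:*/18, job_C:*/14, job_E:*/14, job_F:*/6}
Op 5: unregister job_B -> active={job_C:*/14, job_E:*/14, job_F:*/6}
Op 6: unregister job_C -> active={job_E:*/14, job_F:*/6}
Op 7: unregister job_F -> active={job_E:*/14}
Op 8: register job_C */12 -> active={job_C:*/12, job_E:*/14}
Op 9: unregister job_C -> active={job_E:*/14}
Op 10: register job_B */9 -> active={job_B:*/9, job_E:*/14}
Op 11: register job_A */13 -> active={job_A:*/13, job_B:*/9, job_E:*/14}
  job_A: interval 13, next fire after T=194 is 195
  job_B: interval 9, next fire after T=194 is 198
  job_E: interval 14, next fire after T=194 is 196
Earliest = 195, winner (lex tiebreak) = job_A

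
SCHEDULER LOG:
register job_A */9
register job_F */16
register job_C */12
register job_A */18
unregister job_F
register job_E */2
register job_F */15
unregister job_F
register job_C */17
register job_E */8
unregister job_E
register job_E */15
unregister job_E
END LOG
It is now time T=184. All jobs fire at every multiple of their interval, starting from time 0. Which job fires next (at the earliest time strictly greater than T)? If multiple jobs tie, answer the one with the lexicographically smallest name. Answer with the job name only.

Op 1: register job_A */9 -> active={job_A:*/9}
Op 2: register job_F */16 -> active={job_A:*/9, job_F:*/16}
Op 3: register job_C */12 -> active={job_A:*/9, job_C:*/12, job_F:*/16}
Op 4: register job_A */18 -> active={job_A:*/18, job_C:*/12, job_F:*/16}
Op 5: unregister job_F -> active={job_A:*/18, job_C:*/12}
Op 6: register job_E */2 -> active={job_A:*/18, job_C:*/12, job_E:*/2}
Op 7: register job_F */15 -> active={job_A:*/18, job_C:*/12, job_E:*/2, job_F:*/15}
Op 8: unregister job_F -> active={job_A:*/18, job_C:*/12, job_E:*/2}
Op 9: register job_C */17 -> active={job_A:*/18, job_C:*/17, job_E:*/2}
Op 10: register job_E */8 -> active={job_A:*/18, job_C:*/17, job_E:*/8}
Op 11: unregister job_E -> active={job_A:*/18, job_C:*/17}
Op 12: register job_E */15 -> active={job_A:*/18, job_C:*/17, job_E:*/15}
Op 13: unregister job_E -> active={job_A:*/18, job_C:*/17}
  job_A: interval 18, next fire after T=184 is 198
  job_C: interval 17, next fire after T=184 is 187
Earliest = 187, winner (lex tiebreak) = job_C

Answer: job_C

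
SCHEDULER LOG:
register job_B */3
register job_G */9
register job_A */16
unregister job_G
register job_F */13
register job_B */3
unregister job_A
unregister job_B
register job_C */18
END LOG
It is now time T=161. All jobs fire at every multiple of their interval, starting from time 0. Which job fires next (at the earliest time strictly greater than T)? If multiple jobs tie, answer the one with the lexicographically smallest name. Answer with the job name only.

Answer: job_C

Derivation:
Op 1: register job_B */3 -> active={job_B:*/3}
Op 2: register job_G */9 -> active={job_B:*/3, job_G:*/9}
Op 3: register job_A */16 -> active={job_A:*/16, job_B:*/3, job_G:*/9}
Op 4: unregister job_G -> active={job_A:*/16, job_B:*/3}
Op 5: register job_F */13 -> active={job_A:*/16, job_B:*/3, job_F:*/13}
Op 6: register job_B */3 -> active={job_A:*/16, job_B:*/3, job_F:*/13}
Op 7: unregister job_A -> active={job_B:*/3, job_F:*/13}
Op 8: unregister job_B -> active={job_F:*/13}
Op 9: register job_C */18 -> active={job_C:*/18, job_F:*/13}
  job_C: interval 18, next fire after T=161 is 162
  job_F: interval 13, next fire after T=161 is 169
Earliest = 162, winner (lex tiebreak) = job_C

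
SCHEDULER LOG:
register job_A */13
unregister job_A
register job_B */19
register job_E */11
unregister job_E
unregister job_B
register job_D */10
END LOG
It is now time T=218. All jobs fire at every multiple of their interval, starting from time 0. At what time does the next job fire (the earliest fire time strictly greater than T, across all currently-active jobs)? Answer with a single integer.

Answer: 220

Derivation:
Op 1: register job_A */13 -> active={job_A:*/13}
Op 2: unregister job_A -> active={}
Op 3: register job_B */19 -> active={job_B:*/19}
Op 4: register job_E */11 -> active={job_B:*/19, job_E:*/11}
Op 5: unregister job_E -> active={job_B:*/19}
Op 6: unregister job_B -> active={}
Op 7: register job_D */10 -> active={job_D:*/10}
  job_D: interval 10, next fire after T=218 is 220
Earliest fire time = 220 (job job_D)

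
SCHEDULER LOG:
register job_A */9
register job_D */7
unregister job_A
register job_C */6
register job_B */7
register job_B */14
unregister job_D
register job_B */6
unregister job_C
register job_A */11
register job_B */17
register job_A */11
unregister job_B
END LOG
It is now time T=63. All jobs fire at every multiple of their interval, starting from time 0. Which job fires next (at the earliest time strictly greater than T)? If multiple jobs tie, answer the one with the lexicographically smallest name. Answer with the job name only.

Op 1: register job_A */9 -> active={job_A:*/9}
Op 2: register job_D */7 -> active={job_A:*/9, job_D:*/7}
Op 3: unregister job_A -> active={job_D:*/7}
Op 4: register job_C */6 -> active={job_C:*/6, job_D:*/7}
Op 5: register job_B */7 -> active={job_B:*/7, job_C:*/6, job_D:*/7}
Op 6: register job_B */14 -> active={job_B:*/14, job_C:*/6, job_D:*/7}
Op 7: unregister job_D -> active={job_B:*/14, job_C:*/6}
Op 8: register job_B */6 -> active={job_B:*/6, job_C:*/6}
Op 9: unregister job_C -> active={job_B:*/6}
Op 10: register job_A */11 -> active={job_A:*/11, job_B:*/6}
Op 11: register job_B */17 -> active={job_A:*/11, job_B:*/17}
Op 12: register job_A */11 -> active={job_A:*/11, job_B:*/17}
Op 13: unregister job_B -> active={job_A:*/11}
  job_A: interval 11, next fire after T=63 is 66
Earliest = 66, winner (lex tiebreak) = job_A

Answer: job_A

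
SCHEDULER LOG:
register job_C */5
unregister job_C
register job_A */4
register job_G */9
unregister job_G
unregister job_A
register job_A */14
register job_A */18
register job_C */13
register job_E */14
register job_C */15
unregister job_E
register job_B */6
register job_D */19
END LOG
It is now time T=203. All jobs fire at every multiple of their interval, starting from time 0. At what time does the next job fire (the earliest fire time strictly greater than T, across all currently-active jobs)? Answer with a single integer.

Answer: 204

Derivation:
Op 1: register job_C */5 -> active={job_C:*/5}
Op 2: unregister job_C -> active={}
Op 3: register job_A */4 -> active={job_A:*/4}
Op 4: register job_G */9 -> active={job_A:*/4, job_G:*/9}
Op 5: unregister job_G -> active={job_A:*/4}
Op 6: unregister job_A -> active={}
Op 7: register job_A */14 -> active={job_A:*/14}
Op 8: register job_A */18 -> active={job_A:*/18}
Op 9: register job_C */13 -> active={job_A:*/18, job_C:*/13}
Op 10: register job_E */14 -> active={job_A:*/18, job_C:*/13, job_E:*/14}
Op 11: register job_C */15 -> active={job_A:*/18, job_C:*/15, job_E:*/14}
Op 12: unregister job_E -> active={job_A:*/18, job_C:*/15}
Op 13: register job_B */6 -> active={job_A:*/18, job_B:*/6, job_C:*/15}
Op 14: register job_D */19 -> active={job_A:*/18, job_B:*/6, job_C:*/15, job_D:*/19}
  job_A: interval 18, next fire after T=203 is 216
  job_B: interval 6, next fire after T=203 is 204
  job_C: interval 15, next fire after T=203 is 210
  job_D: interval 19, next fire after T=203 is 209
Earliest fire time = 204 (job job_B)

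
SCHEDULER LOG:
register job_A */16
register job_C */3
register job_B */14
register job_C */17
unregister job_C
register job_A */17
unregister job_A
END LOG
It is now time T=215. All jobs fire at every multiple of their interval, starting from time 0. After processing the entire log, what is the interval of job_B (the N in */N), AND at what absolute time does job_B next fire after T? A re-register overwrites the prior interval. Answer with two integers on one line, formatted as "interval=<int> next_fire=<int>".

Op 1: register job_A */16 -> active={job_A:*/16}
Op 2: register job_C */3 -> active={job_A:*/16, job_C:*/3}
Op 3: register job_B */14 -> active={job_A:*/16, job_B:*/14, job_C:*/3}
Op 4: register job_C */17 -> active={job_A:*/16, job_B:*/14, job_C:*/17}
Op 5: unregister job_C -> active={job_A:*/16, job_B:*/14}
Op 6: register job_A */17 -> active={job_A:*/17, job_B:*/14}
Op 7: unregister job_A -> active={job_B:*/14}
Final interval of job_B = 14
Next fire of job_B after T=215: (215//14+1)*14 = 224

Answer: interval=14 next_fire=224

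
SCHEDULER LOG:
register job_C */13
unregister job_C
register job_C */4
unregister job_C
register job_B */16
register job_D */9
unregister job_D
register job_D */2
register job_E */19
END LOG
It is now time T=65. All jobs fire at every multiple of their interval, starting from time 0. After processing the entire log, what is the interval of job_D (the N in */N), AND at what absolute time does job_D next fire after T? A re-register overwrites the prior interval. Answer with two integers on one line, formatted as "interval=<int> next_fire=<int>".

Answer: interval=2 next_fire=66

Derivation:
Op 1: register job_C */13 -> active={job_C:*/13}
Op 2: unregister job_C -> active={}
Op 3: register job_C */4 -> active={job_C:*/4}
Op 4: unregister job_C -> active={}
Op 5: register job_B */16 -> active={job_B:*/16}
Op 6: register job_D */9 -> active={job_B:*/16, job_D:*/9}
Op 7: unregister job_D -> active={job_B:*/16}
Op 8: register job_D */2 -> active={job_B:*/16, job_D:*/2}
Op 9: register job_E */19 -> active={job_B:*/16, job_D:*/2, job_E:*/19}
Final interval of job_D = 2
Next fire of job_D after T=65: (65//2+1)*2 = 66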